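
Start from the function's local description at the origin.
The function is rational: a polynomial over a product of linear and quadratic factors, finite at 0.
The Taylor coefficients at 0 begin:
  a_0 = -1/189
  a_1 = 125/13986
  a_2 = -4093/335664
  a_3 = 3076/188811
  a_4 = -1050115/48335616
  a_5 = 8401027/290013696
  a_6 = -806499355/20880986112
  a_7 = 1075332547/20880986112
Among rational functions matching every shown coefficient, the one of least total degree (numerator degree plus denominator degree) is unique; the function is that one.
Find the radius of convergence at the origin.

No rational of total degree below 4 reproduces all 8 coefficients; solving the [1/3] Pade equations on them gives f(θ) = (4*θ/37 - 4/7)/((θ + 3/4)*(θ + 12)**2), whose expansion matches every shown term.
Denominator factor (θ + 12)^2: pole of order 2 at -12, modulus 12.
Denominator factor (θ + 3/4): pole of order 1 at -3/4, modulus 3/4.
The radius of convergence is the smallest modulus among the singular points: 3/4.

The radius of convergence is 3/4.


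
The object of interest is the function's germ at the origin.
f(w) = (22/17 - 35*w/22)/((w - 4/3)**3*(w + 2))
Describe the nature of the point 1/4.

The point is a regular point.

Denominator factors: w + 2 = 9/4 at w = 1/4; w - 4/3 = -13/12 at w = 1/4 — none vanishes.
So the germ continues analytically to 1/4.


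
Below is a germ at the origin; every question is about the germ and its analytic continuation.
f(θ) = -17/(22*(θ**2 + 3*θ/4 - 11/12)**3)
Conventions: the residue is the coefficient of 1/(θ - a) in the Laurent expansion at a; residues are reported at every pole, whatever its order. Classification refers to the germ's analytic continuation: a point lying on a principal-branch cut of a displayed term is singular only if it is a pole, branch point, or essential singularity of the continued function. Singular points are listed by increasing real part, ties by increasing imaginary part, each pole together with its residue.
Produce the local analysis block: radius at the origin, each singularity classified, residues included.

Radius of convergence at 0: -3/8 + (1/24)*sqrt(609).
At -3/8 - (1/24)*sqrt(609): a pole of order 3; residue (470016/92019697)*sqrt(609).
At -3/8 + (1/24)*sqrt(609): a pole of order 3; residue -(470016/92019697)*sqrt(609).

Denominator factor (θ**2 + 3*θ/4 - 11/12)^3: discriminant 203/48, real irrational roots -3/8 + (1/24)*sqrt(609) and -3/8 - (1/24)*sqrt(609); poles of order 3, moduli -3/8 + (1/24)*sqrt(609) and 3/8 + (1/24)*sqrt(609).
The radius of convergence is the smallest modulus among the singular points: -3/8 + (1/24)*sqrt(609).
The factor θ**2 + 3*θ/4 - 11/12 splits as (θ - a)(θ - a') with a = -3/8 - (1/24)*sqrt(609), a' = -3/8 + (1/24)*sqrt(609). At the order-3 pole a set g(θ) = (θ - a)^3*f(θ) = [-17/22] / (θ - a')^3.
Order-3 pole: residue = g''(a)/2; g''(-3/8 - (1/24)*sqrt(609)) = (940032/92019697)*sqrt(609), so the residue is (470016/92019697)*sqrt(609).
The factor θ**2 + 3*θ/4 - 11/12 splits as (θ - a)(θ - a') with a = -3/8 + (1/24)*sqrt(609), a' = -3/8 - (1/24)*sqrt(609). At the order-3 pole a set g(θ) = (θ - a)^3*f(θ) = [-17/22] / (θ - a')^3.
Order-3 pole: residue = g''(a)/2; g''(-3/8 + (1/24)*sqrt(609)) = -(940032/92019697)*sqrt(609), so the residue is -(470016/92019697)*sqrt(609).
List the singular points by increasing real part (a conjugate pair: the negative imaginary part first).


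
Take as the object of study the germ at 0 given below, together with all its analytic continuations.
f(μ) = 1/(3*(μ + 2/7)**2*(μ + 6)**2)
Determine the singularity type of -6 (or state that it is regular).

The point is a pole of order 2.

The denominator factor μ + 6 vanishes at -6 and appears to the power 2; the numerator there equals 1/3, nonzero, and no other factor vanishes.
Hence a pole whose order is the multiplicity, 2.


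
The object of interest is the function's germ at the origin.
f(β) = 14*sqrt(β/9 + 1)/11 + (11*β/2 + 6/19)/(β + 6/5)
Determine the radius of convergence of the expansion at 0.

The radius of convergence is 6/5.

Denominator factor (β + 6/5): pole of order 1 at -6/5, modulus 6/5.
Branch term (14/11)*sqrt(1 - β/(-9)): its argument vanishes at β = -9, a square-root branch point, modulus 9.
The radius of convergence is the smallest modulus among the singular points: 6/5.


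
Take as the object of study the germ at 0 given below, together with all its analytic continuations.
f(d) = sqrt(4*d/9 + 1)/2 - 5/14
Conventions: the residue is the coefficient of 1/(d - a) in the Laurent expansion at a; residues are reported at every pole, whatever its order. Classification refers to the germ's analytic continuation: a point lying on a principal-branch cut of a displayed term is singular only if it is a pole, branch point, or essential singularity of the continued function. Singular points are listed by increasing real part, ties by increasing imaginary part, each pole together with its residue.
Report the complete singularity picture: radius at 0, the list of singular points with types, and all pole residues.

Radius of convergence at 0: 9/4.
At -9/4: an algebraic (square-root) branch point.

Branch term (1/2)*sqrt(1 - d/(-9/4)): its argument vanishes at d = -9/4, a square-root branch point, modulus 9/4.
The radius of convergence is the smallest modulus among the singular points: 9/4.


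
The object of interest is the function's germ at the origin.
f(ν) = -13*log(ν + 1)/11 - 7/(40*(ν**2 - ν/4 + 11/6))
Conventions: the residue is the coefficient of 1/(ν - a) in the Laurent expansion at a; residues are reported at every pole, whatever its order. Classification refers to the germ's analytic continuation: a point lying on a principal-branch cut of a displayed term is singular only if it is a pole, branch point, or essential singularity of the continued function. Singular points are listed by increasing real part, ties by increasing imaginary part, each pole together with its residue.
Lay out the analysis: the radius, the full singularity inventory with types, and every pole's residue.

Radius of convergence at 0: 1.
At -1: a logarithmic branch point.
At (1/8) - ((1/24)*sqrt(1047))*i: a pole of order 1; residue -((7/3490)*sqrt(1047))*i.
At (1/8) + ((1/24)*sqrt(1047))*i: a pole of order 1; residue ((7/3490)*sqrt(1047))*i.

Denominator factor (ν**2 - ν/4 + 11/6): discriminant -349/48, complex-conjugate roots (1/8) + ((1/24)*sqrt(1047))*i and (1/8) - ((1/24)*sqrt(1047))*i; poles of order 1, moduli (1/6)*sqrt(66) and (1/6)*sqrt(66).
Branch term (-13/11)*log(1 - ν/(-1)): its argument vanishes at ν = -1, a logarithmic branch point, modulus 1.
The radius of convergence is the smallest modulus among the singular points: 1.
The branch term is analytic at (1/8) - ((1/24)*sqrt(1047))*i and contributes nothing to the residue; only the rational part matters.
The factor ν**2 - ν/4 + 11/6 splits as (ν - a)(ν - a') with a = (1/8) - ((1/24)*sqrt(1047))*i, a' = (1/8) + ((1/24)*sqrt(1047))*i. At the order-1 pole a set g(ν) = (ν - a)*(rational part) = [-7/40] / (ν - a').
Simple pole: residue = g(a) at a = (1/8) - ((1/24)*sqrt(1047))*i, which is -((7/3490)*sqrt(1047))*i.
The branch term is analytic at (1/8) + ((1/24)*sqrt(1047))*i and contributes nothing to the residue; only the rational part matters.
The factor ν**2 - ν/4 + 11/6 splits as (ν - a)(ν - a') with a = (1/8) + ((1/24)*sqrt(1047))*i, a' = (1/8) - ((1/24)*sqrt(1047))*i. At the order-1 pole a set g(ν) = (ν - a)*(rational part) = [-7/40] / (ν - a').
Simple pole: residue = g(a) at a = (1/8) + ((1/24)*sqrt(1047))*i, which is ((7/3490)*sqrt(1047))*i.
List the singular points by increasing real part (a conjugate pair: the negative imaginary part first).


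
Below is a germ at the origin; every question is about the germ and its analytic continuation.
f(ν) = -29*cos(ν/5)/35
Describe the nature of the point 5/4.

There is no denominator, hence no pole anywhere.
The factor cos(ν/5) is entire.
So the germ continues analytically to 5/4.

The point is a regular point.


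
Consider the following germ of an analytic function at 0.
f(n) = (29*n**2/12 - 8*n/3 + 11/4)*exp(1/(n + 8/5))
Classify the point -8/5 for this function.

The point is an essential singularity.

The exponent 1/(n - (-8/5)) has a pole at -8/5, so exp(1/(n - (-8/5))) takes every nonzero value near it: an essential singularity (not a pole of any order).


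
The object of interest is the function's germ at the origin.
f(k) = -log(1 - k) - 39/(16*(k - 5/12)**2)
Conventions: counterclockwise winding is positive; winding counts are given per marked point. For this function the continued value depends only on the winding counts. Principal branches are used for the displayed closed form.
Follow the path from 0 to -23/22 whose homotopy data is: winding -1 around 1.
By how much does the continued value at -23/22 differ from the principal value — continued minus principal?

The rational part is single-valued and drops out of the difference; each branch term changes only by its own monodromy.
(-1)*log(1 - k/(1)): each positive loop around 1 adds 2*pi*i to the log, so winding -1 contributes (-1)*(-1)*2*pi*i = (2)*pi*i.
Summing the contributions at k = -23/22 gives (2)*pi*i.

Continued minus principal equals (2)*pi*i.


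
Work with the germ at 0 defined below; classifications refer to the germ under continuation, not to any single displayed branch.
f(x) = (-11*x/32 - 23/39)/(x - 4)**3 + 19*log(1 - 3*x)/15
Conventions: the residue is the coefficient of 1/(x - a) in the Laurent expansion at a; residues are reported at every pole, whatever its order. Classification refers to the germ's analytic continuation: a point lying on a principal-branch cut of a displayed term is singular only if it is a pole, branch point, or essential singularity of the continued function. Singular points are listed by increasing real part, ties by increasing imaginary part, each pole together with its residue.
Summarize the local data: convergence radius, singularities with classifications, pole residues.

Denominator factor (x - 4)^3: pole of order 3 at 4, modulus 4.
Branch term (19/15)*log(1 - x/(1/3)): its argument vanishes at x = 1/3, a logarithmic branch point, modulus 1/3.
The radius of convergence is the smallest modulus among the singular points: 1/3.
The branch term is analytic at 4 and contributes nothing to the residue; only the rational part matters.
At the order-3 pole 4 set g(x) = (x - (4))^3*(rational part) = -11*x/32 - 23/39.
Order-3 pole: residue = g''(a)/2; g''(4) = 0, so the residue is 0.
List the singular points by increasing real part (a conjugate pair: the negative imaginary part first).

Radius of convergence at 0: 1/3.
At 1/3: a logarithmic branch point.
At 4: a pole of order 3; residue 0.


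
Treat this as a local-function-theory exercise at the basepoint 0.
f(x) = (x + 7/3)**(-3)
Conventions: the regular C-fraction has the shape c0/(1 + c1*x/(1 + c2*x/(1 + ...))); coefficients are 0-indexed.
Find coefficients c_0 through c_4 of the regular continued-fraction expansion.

Taylor coefficients (expand at 0): a_0 = 27/343, a_1 = -243/2401, a_2 = 1458/16807, a_3 = -7290/117649, a_4 = 32805/823543.
c0 = a_0 = 27/343. Peel one level at a time: if S = 1 + c*x/S' with S'(0) = 1, then c is the x-coefficient of S and S' = c*x/(S - 1).
S_1 = c0/f = 1 + (9/7)*x + (27/49)*x^2 + ...; c1 = 9/7.
S_2 = c1*x/(S_1 - 1) = 1 + (-3/7)*x + (6/49)*x^2 + ...; c2 = -3/7.
S_3 = c2*x/(S_2 - 1) = 1 + (2/7)*x + (1/49)*x^2 + ...; c3 = 2/7.
S_4 = c3*x/(S_3 - 1) = 1 + (-1/14)*x + ...; c4 = -1/14.

The regular C-fraction coefficients are [27/343, 9/7, -3/7, 2/7, -1/14].


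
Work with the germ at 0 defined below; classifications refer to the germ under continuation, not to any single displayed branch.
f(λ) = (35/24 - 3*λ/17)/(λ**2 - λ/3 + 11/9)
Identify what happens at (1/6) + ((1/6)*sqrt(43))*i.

The denominator factor λ**2 - λ/3 + 11/9 vanishes at (1/6) + ((1/6)*sqrt(43))*i and appears to the power 1; the numerator there equals (583/408) - ((1/34)*sqrt(43))*i, nonzero, and no other factor vanishes.
Hence a pole whose order is the multiplicity, 1.

The point is a pole of order 1.


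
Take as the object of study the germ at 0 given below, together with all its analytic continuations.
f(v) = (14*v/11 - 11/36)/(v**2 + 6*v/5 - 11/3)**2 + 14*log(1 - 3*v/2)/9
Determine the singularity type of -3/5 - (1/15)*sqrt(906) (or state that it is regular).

The point is a pole of order 2.

The denominator factor v**2 + 6*v/5 - 11/3 vanishes at -3/5 - (1/15)*sqrt(906) and appears to the power 2; the numerator there equals -2117/1980 - (14/165)*sqrt(906), nonzero, and no other factor vanishes.
The branch terms are analytic at this point.
Hence a pole whose order is the multiplicity, 2.


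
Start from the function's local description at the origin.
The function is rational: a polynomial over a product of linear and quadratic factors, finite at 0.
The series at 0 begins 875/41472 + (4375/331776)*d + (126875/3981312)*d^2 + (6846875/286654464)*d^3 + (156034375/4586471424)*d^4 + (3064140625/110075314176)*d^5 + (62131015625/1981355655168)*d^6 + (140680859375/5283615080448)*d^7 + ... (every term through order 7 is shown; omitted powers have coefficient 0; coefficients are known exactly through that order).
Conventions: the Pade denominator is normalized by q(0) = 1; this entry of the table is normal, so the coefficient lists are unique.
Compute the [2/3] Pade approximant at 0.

Taylor coefficients needed (read off): a_0 = 875/41472, a_1 = 4375/331776, a_2 = 126875/3981312, a_3 = 6846875/286654464, a_4 = 156034375/4586471424, a_5 = 3064140625/110075314176.
Write the denominator as Q(d) = 1 + q1*d + q2*d^2 + q3*d^3. Requiring Q*f - P = O(d^6) with deg P <= 2 kills the coefficients of d^3..d^5 in Q*f:
  d^3: a_3 + q1*a_2 + q2*a_1 + q3*a_0 = 0, i.e. 6846875/286654464 + (126875/3981312)*q1 + (4375/331776)*q2 + (875/41472)*q3 = 0.
  d^4: a_4 + q1*a_3 + q2*a_2 + q3*a_1 = 0, i.e. 156034375/4586471424 + (6846875/286654464)*q1 + (126875/3981312)*q2 + (4375/331776)*q3 = 0.
  d^5: a_5 + q1*a_4 + q2*a_3 + q3*a_2 = 0, i.e. 3064140625/110075314176 + (156034375/4586471424)*q1 + (6846875/286654464)*q2 + (126875/3981312)*q3 = 0.
Solving this linear system: q1 = -7430545/9593704, q2 = -156111355/230248896, q3 = 7651049975/16577920512.
The numerator is Q*f truncated at degree 2: P0 = a_0 = 875/41472; P1 = a_1 + q1*a_0 = -26149375/8288960256; P2 = a_2 + q1*a_1 + q2*a_0 = 15229375/2072240064.

The Pade approximant has numerator coefficients [875/41472, -26149375/8288960256, 15229375/2072240064]; denominator coefficients [1, -7430545/9593704, -156111355/230248896, 7651049975/16577920512].


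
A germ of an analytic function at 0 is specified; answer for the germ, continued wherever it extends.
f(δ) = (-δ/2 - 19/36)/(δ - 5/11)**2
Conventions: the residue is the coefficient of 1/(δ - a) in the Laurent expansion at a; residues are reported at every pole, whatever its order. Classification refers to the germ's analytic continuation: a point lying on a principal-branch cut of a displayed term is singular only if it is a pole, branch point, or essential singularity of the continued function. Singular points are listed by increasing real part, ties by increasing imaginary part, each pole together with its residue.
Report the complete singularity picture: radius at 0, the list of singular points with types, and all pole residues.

Denominator factor (δ - 5/11)^2: pole of order 2 at 5/11, modulus 5/11.
The radius of convergence is the smallest modulus among the singular points: 5/11.
At the order-2 pole 5/11 set g(δ) = (δ - (5/11))^2*f(δ) = -δ/2 - 19/36.
Order-2 pole: residue = g'(a); g'(5/11) = -1/2, so the residue is -1/2.

Radius of convergence at 0: 5/11.
At 5/11: a pole of order 2; residue -1/2.


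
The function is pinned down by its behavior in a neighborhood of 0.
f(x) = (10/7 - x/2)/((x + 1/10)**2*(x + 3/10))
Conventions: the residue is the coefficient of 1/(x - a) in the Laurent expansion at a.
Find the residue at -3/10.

The residue is 1105/28.

At the order-1 pole -3/10 set g(x) = (x - (-3/10))*f(x) = (10/7 - x/2)/(x + 1/10)**2.
Simple pole: residue = g(a) at a = -3/10, which is 1105/28.


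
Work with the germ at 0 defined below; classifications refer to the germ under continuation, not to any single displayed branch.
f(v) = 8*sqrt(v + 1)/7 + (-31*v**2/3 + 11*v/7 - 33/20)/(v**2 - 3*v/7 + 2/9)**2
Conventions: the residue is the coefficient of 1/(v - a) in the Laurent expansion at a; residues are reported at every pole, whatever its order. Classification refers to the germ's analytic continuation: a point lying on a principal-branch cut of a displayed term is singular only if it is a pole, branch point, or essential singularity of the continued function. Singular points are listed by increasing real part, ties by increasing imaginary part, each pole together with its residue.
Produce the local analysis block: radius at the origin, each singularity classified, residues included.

Radius of convergence at 0: (1/3)*sqrt(2).
At -1: an algebraic (square-root) branch point.
At (3/14) - ((1/42)*sqrt(311))*i: a pole of order 2; residue -((668563/967210)*sqrt(311))*i.
At (3/14) + ((1/42)*sqrt(311))*i: a pole of order 2; residue ((668563/967210)*sqrt(311))*i.


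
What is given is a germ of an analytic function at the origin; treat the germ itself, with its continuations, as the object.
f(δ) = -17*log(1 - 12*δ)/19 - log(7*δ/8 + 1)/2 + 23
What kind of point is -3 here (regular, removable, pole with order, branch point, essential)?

There is no denominator, hence no pole anywhere.
Branch term log(1 - δ/(-8/7)): argument at -3 is -13/8, nonzero, so -3 is not its branch point (a point on a principal cut is still regular for the continued germ).
Branch term log(1 - δ/(1/12)): argument at -3 is 37, nonzero, so -3 is not its branch point (a point on a principal cut is still regular for the continued germ).
So the germ continues analytically to -3.

The point is a regular point.


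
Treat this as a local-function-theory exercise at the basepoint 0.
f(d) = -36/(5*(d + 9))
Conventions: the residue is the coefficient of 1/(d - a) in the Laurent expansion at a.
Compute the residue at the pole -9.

The residue is -36/5.

At the order-1 pole -9 set g(d) = (d - (-9))*f(d) = -36/5.
Simple pole: residue = g(a) at a = -9, which is -36/5.


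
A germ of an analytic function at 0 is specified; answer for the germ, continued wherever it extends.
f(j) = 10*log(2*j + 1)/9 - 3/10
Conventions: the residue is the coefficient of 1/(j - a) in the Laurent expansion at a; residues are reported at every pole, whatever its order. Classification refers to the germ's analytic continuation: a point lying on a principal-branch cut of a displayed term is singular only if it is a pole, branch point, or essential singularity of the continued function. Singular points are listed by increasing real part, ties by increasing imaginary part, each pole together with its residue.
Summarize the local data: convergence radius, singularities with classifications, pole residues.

Branch term (10/9)*log(1 - j/(-1/2)): its argument vanishes at j = -1/2, a logarithmic branch point, modulus 1/2.
The radius of convergence is the smallest modulus among the singular points: 1/2.

Radius of convergence at 0: 1/2.
At -1/2: a logarithmic branch point.


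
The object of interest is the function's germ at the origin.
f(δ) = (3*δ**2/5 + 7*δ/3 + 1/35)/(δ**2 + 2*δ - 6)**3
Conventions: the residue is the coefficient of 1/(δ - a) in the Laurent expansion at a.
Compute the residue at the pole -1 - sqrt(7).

The factor δ**2 + 2*δ - 6 splits as (δ - a)(δ - a') with a = -1 - sqrt(7), a' = -1 + sqrt(7). At the order-3 pole a set g(δ) = (δ - a)^3*f(δ) = [3*δ**2/5 + 7*δ/3 + 1/35] / (δ - a')^3.
Order-3 pole: residue = g''(a)/2; g''(-1 - sqrt(7)) = (163/48020)*sqrt(7), so the residue is (163/96040)*sqrt(7).

The residue is (163/96040)*sqrt(7).


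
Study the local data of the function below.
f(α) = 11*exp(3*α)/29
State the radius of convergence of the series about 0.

The radius of convergence is infinite.

The factor exp(3*α) is entire and contributes no finite singular point.
The polynomial part has no poles.
No finite singular points: the Taylor series at 0 converges everywhere.


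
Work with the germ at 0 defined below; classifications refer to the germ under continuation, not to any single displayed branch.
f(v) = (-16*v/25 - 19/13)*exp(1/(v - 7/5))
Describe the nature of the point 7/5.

The point is an essential singularity.

The exponent 1/(v - (7/5)) has a pole at 7/5, so exp(1/(v - (7/5))) takes every nonzero value near it: an essential singularity (not a pole of any order).


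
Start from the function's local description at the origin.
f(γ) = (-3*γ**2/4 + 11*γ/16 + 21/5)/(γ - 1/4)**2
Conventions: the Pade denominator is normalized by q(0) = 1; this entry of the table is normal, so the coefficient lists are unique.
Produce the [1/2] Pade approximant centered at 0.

The Pade approximant has numerator coefficients [336/5, 32810747/1977361]; denominator coefficients [1, -15654308/1977361, 30647296/1977361].

Taylor coefficients needed (expand at 0): a_0 = 336/5, a_1 = 2743/5, a_2 = 16508/5, a_3 = 88176/5.
Write the denominator as Q(γ) = 1 + q1*γ + q2*γ^2. Requiring Q*f - P = O(γ^4) with deg P <= 1 kills the coefficients of γ^2..γ^3 in Q*f:
  γ^2: a_2 + q1*a_1 + q2*a_0 = 0, i.e. 16508/5 + (2743/5)*q1 + (336/5)*q2 = 0.
  γ^3: a_3 + q1*a_2 + q2*a_1 = 0, i.e. 88176/5 + (16508/5)*q1 + (2743/5)*q2 = 0.
Solving this linear system: q1 = -15654308/1977361, q2 = 30647296/1977361.
The numerator is Q*f truncated at degree 1: P0 = a_0 = 336/5; P1 = a_1 + q1*a_0 = 32810747/1977361.


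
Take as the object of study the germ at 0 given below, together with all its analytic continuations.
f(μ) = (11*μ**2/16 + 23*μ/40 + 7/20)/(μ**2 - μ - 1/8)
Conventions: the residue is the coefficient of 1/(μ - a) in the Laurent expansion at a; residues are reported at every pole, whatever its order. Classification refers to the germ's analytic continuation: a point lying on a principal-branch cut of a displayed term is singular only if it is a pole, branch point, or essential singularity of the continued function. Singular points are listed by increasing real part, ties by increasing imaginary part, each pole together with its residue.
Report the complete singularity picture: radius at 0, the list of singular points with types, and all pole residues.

Radius of convergence at 0: -1/2 + (1/4)*sqrt(6).
At 1/2 - (1/4)*sqrt(6): a pole of order 1; residue 101/160 - (683/1920)*sqrt(6).
At 1/2 + (1/4)*sqrt(6): a pole of order 1; residue 101/160 + (683/1920)*sqrt(6).

Denominator factor (μ**2 - μ - 1/8): discriminant 3/2, real irrational roots 1/2 + (1/4)*sqrt(6) and 1/2 - (1/4)*sqrt(6); poles of order 1, moduli 1/2 + (1/4)*sqrt(6) and -1/2 + (1/4)*sqrt(6).
The radius of convergence is the smallest modulus among the singular points: -1/2 + (1/4)*sqrt(6).
The factor μ**2 - μ - 1/8 splits as (μ - a)(μ - a') with a = 1/2 - (1/4)*sqrt(6), a' = 1/2 + (1/4)*sqrt(6). At the order-1 pole a set g(μ) = (μ - a)*f(μ) = [11*μ**2/16 + 23*μ/40 + 7/20] / (μ - a').
Simple pole: residue = g(a) at a = 1/2 - (1/4)*sqrt(6), which is 101/160 - (683/1920)*sqrt(6).
The factor μ**2 - μ - 1/8 splits as (μ - a)(μ - a') with a = 1/2 + (1/4)*sqrt(6), a' = 1/2 - (1/4)*sqrt(6). At the order-1 pole a set g(μ) = (μ - a)*f(μ) = [11*μ**2/16 + 23*μ/40 + 7/20] / (μ - a').
Simple pole: residue = g(a) at a = 1/2 + (1/4)*sqrt(6), which is 101/160 + (683/1920)*sqrt(6).
List the singular points by increasing real part (a conjugate pair: the negative imaginary part first).


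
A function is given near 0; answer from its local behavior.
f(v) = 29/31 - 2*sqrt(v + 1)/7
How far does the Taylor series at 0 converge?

The radius of convergence is 1.

Branch term (-2/7)*sqrt(1 - v/(-1)): its argument vanishes at v = -1, a square-root branch point, modulus 1.
The radius of convergence is the smallest modulus among the singular points: 1.


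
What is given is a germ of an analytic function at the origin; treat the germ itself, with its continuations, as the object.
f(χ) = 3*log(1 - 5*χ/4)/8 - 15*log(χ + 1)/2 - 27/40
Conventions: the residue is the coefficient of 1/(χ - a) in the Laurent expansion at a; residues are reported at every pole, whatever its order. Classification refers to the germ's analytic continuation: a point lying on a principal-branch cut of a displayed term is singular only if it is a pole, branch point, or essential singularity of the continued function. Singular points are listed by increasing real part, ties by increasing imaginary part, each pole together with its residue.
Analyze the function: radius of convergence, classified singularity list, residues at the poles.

Branch term (-15/2)*log(1 - χ/(-1)): its argument vanishes at χ = -1, a logarithmic branch point, modulus 1.
Branch term (3/8)*log(1 - χ/(4/5)): its argument vanishes at χ = 4/5, a logarithmic branch point, modulus 4/5.
The radius of convergence is the smallest modulus among the singular points: 4/5.
List the singular points by increasing real part (a conjugate pair: the negative imaginary part first).

Radius of convergence at 0: 4/5.
At -1: a logarithmic branch point.
At 4/5: a logarithmic branch point.


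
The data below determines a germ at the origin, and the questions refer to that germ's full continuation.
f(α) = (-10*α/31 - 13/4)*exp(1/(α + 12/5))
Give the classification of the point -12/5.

The exponent 1/(α - (-12/5)) has a pole at -12/5, so exp(1/(α - (-12/5))) takes every nonzero value near it: an essential singularity (not a pole of any order).

The point is an essential singularity.


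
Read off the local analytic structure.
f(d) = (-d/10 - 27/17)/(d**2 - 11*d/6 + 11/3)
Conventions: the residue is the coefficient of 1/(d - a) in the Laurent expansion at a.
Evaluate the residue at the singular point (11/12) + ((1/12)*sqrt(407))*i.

The residue is (-1/20) + ((3427/138380)*sqrt(407))*i.

The factor d**2 - 11*d/6 + 11/3 splits as (d - a)(d - a') with a = (11/12) + ((1/12)*sqrt(407))*i, a' = (11/12) - ((1/12)*sqrt(407))*i. At the order-1 pole a set g(d) = (d - a)*f(d) = [-d/10 - 27/17] / (d - a').
Simple pole: residue = g(a) at a = (11/12) + ((1/12)*sqrt(407))*i, which is (-1/20) + ((3427/138380)*sqrt(407))*i.


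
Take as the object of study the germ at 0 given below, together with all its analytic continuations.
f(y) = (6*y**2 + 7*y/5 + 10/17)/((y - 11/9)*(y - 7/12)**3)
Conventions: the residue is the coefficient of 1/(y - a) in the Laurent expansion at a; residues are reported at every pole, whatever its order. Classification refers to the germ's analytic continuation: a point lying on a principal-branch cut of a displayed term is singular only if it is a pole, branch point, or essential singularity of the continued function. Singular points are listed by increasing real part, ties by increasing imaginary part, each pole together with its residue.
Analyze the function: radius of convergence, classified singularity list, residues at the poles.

Denominator factor (y - 11/9): pole of order 1 at 11/9, modulus 11/9.
Denominator factor (y - 7/12)^3: pole of order 3 at 7/12, modulus 7/12.
The radius of convergence is the smallest modulus among the singular points: 7/12.
At the order-3 pole 7/12 set g(y) = (y - (7/12))^3*f(y) = (6*y**2 + 7*y/5 + 10/17)/(y - 11/9).
Order-3 pole: residue = g''(a)/2; g''(7/12) = -89327232/1034195, so the residue is -44663616/1034195.
At the order-1 pole 11/9 set g(y) = (y - (11/9))*f(y) = (6*y**2 + 7*y/5 + 10/17)/(y - 7/12)**3.
Simple pole: residue = g(a) at a = 11/9, which is 44663616/1034195.
List the singular points by increasing real part (a conjugate pair: the negative imaginary part first).

Radius of convergence at 0: 7/12.
At 7/12: a pole of order 3; residue -44663616/1034195.
At 11/9: a pole of order 1; residue 44663616/1034195.


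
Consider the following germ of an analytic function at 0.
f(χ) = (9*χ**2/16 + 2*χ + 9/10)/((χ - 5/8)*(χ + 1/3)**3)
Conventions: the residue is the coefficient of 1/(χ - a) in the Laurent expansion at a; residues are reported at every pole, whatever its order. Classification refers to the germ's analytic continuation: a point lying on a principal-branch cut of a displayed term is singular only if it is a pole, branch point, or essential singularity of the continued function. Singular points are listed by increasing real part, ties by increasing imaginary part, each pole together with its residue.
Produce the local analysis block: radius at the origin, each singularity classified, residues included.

Radius of convergence at 0: 1/3.
At -1/3: a pole of order 3; residue -327591/121670.
At 5/8: a pole of order 1; residue 327591/121670.

Denominator factor (χ + 1/3)^3: pole of order 3 at -1/3, modulus 1/3.
Denominator factor (χ - 5/8): pole of order 1 at 5/8, modulus 5/8.
The radius of convergence is the smallest modulus among the singular points: 1/3.
At the order-3 pole -1/3 set g(χ) = (χ - (-1/3))^3*f(χ) = (9*χ**2/16 + 2*χ + 9/10)/(χ - 5/8).
Order-3 pole: residue = g''(a)/2; g''(-1/3) = -327591/60835, so the residue is -327591/121670.
At the order-1 pole 5/8 set g(χ) = (χ - (5/8))*f(χ) = (9*χ**2/16 + 2*χ + 9/10)/(χ + 1/3)**3.
Simple pole: residue = g(a) at a = 5/8, which is 327591/121670.
List the singular points by increasing real part (a conjugate pair: the negative imaginary part first).


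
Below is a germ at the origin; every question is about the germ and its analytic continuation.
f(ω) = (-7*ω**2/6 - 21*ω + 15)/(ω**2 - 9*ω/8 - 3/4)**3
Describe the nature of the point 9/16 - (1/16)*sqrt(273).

The point is a pole of order 3.

The denominator factor ω**2 - 9*ω/8 - 3/4 vanishes at 9/16 - (1/16)*sqrt(273) and appears to the power 3; the numerator there equals 403/256 + (357/256)*sqrt(273), nonzero, and no other factor vanishes.
Hence a pole whose order is the multiplicity, 3.


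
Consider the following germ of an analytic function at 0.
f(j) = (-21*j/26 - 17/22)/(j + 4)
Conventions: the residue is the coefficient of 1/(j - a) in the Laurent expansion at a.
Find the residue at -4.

At the order-1 pole -4 set g(j) = (j - (-4))*f(j) = -21*j/26 - 17/22.
Simple pole: residue = g(a) at a = -4, which is 703/286.

The residue is 703/286.


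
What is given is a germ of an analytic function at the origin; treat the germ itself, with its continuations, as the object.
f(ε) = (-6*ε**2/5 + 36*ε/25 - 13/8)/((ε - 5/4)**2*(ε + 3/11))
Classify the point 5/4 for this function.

The point is a pole of order 2.

The denominator factor ε - 5/4 vanishes at 5/4 and appears to the power 2; the numerator there equals -17/10, nonzero, and no other factor vanishes.
Hence a pole whose order is the multiplicity, 2.


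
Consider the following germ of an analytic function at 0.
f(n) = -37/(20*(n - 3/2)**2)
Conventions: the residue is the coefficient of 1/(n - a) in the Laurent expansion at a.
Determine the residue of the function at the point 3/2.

The residue is 0.

At the order-2 pole 3/2 set g(n) = (n - (3/2))^2*f(n) = -37/20.
Order-2 pole: residue = g'(a); g'(3/2) = 0, so the residue is 0.


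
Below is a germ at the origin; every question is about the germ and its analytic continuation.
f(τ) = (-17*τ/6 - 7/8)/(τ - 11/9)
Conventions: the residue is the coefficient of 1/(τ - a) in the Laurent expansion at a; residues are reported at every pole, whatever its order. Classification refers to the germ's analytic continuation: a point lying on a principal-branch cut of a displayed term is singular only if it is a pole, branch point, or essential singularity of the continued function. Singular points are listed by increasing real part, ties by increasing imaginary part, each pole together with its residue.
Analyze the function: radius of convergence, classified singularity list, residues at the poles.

Radius of convergence at 0: 11/9.
At 11/9: a pole of order 1; residue -937/216.

Denominator factor (τ - 11/9): pole of order 1 at 11/9, modulus 11/9.
The radius of convergence is the smallest modulus among the singular points: 11/9.
At the order-1 pole 11/9 set g(τ) = (τ - (11/9))*f(τ) = -17*τ/6 - 7/8.
Simple pole: residue = g(a) at a = 11/9, which is -937/216.


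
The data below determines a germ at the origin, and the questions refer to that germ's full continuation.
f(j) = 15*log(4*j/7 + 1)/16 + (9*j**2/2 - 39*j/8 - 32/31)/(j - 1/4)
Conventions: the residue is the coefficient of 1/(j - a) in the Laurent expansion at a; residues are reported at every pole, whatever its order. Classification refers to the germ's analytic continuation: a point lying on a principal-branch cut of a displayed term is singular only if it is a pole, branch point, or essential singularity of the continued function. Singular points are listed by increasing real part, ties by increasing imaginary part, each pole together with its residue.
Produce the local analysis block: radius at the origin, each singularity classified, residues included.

Denominator factor (j - 1/4): pole of order 1 at 1/4, modulus 1/4.
Branch term (15/16)*log(1 - j/(-7/4)): its argument vanishes at j = -7/4, a logarithmic branch point, modulus 7/4.
The radius of convergence is the smallest modulus among the singular points: 1/4.
The branch term is analytic at 1/4 and contributes nothing to the residue; only the rational part matters.
At the order-1 pole 1/4 set g(j) = (j - (1/4))*(rational part) = 9*j**2/2 - 39*j/8 - 32/31.
Simple pole: residue = g(a) at a = 1/4, which is -977/496.
List the singular points by increasing real part (a conjugate pair: the negative imaginary part first).

Radius of convergence at 0: 1/4.
At -7/4: a logarithmic branch point.
At 1/4: a pole of order 1; residue -977/496.


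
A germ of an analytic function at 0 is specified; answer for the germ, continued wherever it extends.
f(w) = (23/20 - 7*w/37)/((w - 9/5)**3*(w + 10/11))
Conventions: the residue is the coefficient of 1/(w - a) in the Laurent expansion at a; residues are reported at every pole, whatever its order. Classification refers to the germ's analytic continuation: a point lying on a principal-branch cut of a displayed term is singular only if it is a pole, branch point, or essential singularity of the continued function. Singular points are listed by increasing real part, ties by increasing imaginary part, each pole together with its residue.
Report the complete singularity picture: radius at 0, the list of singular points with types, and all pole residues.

Denominator factor (w - 9/5)^3: pole of order 3 at 9/5, modulus 9/5.
Denominator factor (w + 10/11): pole of order 1 at -10/11, modulus 10/11.
The radius of convergence is the smallest modulus among the singular points: 10/11.
At the order-1 pole -10/11 set g(w) = (w - (-10/11))*f(w) = (23/20 - 7*w/37)/(w - 9/5)**3.
Simple pole: residue = g(a) at a = -10/11, which is -32552025/489576452.
At the order-3 pole 9/5 set g(w) = (w - (9/5))^3*f(w) = (23/20 - 7*w/37)/(w + 10/11).
Order-3 pole: residue = g''(a)/2; g''(9/5) = 32552025/244788226, so the residue is 32552025/489576452.
List the singular points by increasing real part (a conjugate pair: the negative imaginary part first).

Radius of convergence at 0: 10/11.
At -10/11: a pole of order 1; residue -32552025/489576452.
At 9/5: a pole of order 3; residue 32552025/489576452.


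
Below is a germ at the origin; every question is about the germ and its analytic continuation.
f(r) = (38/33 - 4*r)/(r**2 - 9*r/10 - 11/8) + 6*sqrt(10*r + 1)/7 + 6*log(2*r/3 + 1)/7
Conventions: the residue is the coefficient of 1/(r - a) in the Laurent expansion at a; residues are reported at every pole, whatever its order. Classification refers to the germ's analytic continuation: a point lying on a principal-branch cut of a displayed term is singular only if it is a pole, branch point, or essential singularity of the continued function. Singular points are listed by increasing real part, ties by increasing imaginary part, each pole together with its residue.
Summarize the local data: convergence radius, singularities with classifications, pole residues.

Radius of convergence at 0: 1/10.
At -3/2: a logarithmic branch point.
At 9/20 - (1/20)*sqrt(631): a pole of order 1; residue -2 + (214/20823)*sqrt(631).
At -1/10: an algebraic (square-root) branch point.
At 9/20 + (1/20)*sqrt(631): a pole of order 1; residue -2 - (214/20823)*sqrt(631).

Denominator factor (r**2 - 9*r/10 - 11/8): discriminant 631/100, real irrational roots 9/20 + (1/20)*sqrt(631) and 9/20 - (1/20)*sqrt(631); poles of order 1, moduli 9/20 + (1/20)*sqrt(631) and -9/20 + (1/20)*sqrt(631).
Branch term (6/7)*log(1 - r/(-3/2)): its argument vanishes at r = -3/2, a logarithmic branch point, modulus 3/2.
Branch term (6/7)*sqrt(1 - r/(-1/10)): its argument vanishes at r = -1/10, a square-root branch point, modulus 1/10.
The radius of convergence is the smallest modulus among the singular points: 1/10.
The branch terms are analytic at 9/20 - (1/20)*sqrt(631) and contribute nothing to the residue; only the rational part matters.
The factor r**2 - 9*r/10 - 11/8 splits as (r - a)(r - a') with a = 9/20 - (1/20)*sqrt(631), a' = 9/20 + (1/20)*sqrt(631). At the order-1 pole a set g(r) = (r - a)*(rational part) = [38/33 - 4*r] / (r - a').
Simple pole: residue = g(a) at a = 9/20 - (1/20)*sqrt(631), which is -2 + (214/20823)*sqrt(631).
The branch terms are analytic at 9/20 + (1/20)*sqrt(631) and contribute nothing to the residue; only the rational part matters.
The factor r**2 - 9*r/10 - 11/8 splits as (r - a)(r - a') with a = 9/20 + (1/20)*sqrt(631), a' = 9/20 - (1/20)*sqrt(631). At the order-1 pole a set g(r) = (r - a)*(rational part) = [38/33 - 4*r] / (r - a').
Simple pole: residue = g(a) at a = 9/20 + (1/20)*sqrt(631), which is -2 - (214/20823)*sqrt(631).
List the singular points by increasing real part (a conjugate pair: the negative imaginary part first).


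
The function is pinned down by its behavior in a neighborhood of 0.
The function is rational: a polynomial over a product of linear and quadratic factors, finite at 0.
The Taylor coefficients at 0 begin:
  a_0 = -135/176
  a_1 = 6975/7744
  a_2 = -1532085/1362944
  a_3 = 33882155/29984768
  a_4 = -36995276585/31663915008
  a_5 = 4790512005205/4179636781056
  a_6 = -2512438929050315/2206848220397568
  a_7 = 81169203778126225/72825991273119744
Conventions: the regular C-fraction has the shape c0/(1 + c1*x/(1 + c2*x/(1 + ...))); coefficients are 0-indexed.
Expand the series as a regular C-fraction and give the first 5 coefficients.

Taylor coefficients (read off): a_0 = -135/176, a_1 = 6975/7744, a_2 = -1532085/1362944, a_3 = 33882155/29984768, a_4 = -36995276585/31663915008.
c0 = a_0 = -135/176. Peel one level at a time: if S = 1 + c*x/S' with S'(0) = 1, then c is the x-coefficient of S and S' = c*x/(S - 1).
S_1 = c0/f = 1 + (155/132)*x + (-61/704)*x^2 + ...; c1 = 155/132.
S_2 = c1*x/(S_1 - 1) = 1 + (183/2480)*x + (1863729/6150400)*x^2 + ...; c2 = 183/2480.
S_3 = c2*x/(S_2 - 1) = 1 + (-621243/151280)*x + (57222/3721)*x^2 + ...; c3 = -621243/151280.
S_4 = c3*x/(S_3 - 1) = 1 + (15767840/4210647)*x + ...; c4 = 15767840/4210647.

The regular C-fraction coefficients are [-135/176, 155/132, 183/2480, -621243/151280, 15767840/4210647].


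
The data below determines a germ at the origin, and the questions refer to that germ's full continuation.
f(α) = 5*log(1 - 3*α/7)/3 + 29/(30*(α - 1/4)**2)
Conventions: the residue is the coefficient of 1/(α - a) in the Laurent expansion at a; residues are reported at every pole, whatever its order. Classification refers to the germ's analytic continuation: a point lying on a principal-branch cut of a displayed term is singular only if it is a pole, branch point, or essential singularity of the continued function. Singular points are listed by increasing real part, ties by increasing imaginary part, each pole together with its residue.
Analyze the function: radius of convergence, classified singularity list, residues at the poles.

Denominator factor (α - 1/4)^2: pole of order 2 at 1/4, modulus 1/4.
Branch term (5/3)*log(1 - α/(7/3)): its argument vanishes at α = 7/3, a logarithmic branch point, modulus 7/3.
The radius of convergence is the smallest modulus among the singular points: 1/4.
The branch term is analytic at 1/4 and contributes nothing to the residue; only the rational part matters.
At the order-2 pole 1/4 set g(α) = (α - (1/4))^2*(rational part) = 29/30.
Order-2 pole: residue = g'(a); g'(1/4) = 0, so the residue is 0.
List the singular points by increasing real part (a conjugate pair: the negative imaginary part first).

Radius of convergence at 0: 1/4.
At 1/4: a pole of order 2; residue 0.
At 7/3: a logarithmic branch point.
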